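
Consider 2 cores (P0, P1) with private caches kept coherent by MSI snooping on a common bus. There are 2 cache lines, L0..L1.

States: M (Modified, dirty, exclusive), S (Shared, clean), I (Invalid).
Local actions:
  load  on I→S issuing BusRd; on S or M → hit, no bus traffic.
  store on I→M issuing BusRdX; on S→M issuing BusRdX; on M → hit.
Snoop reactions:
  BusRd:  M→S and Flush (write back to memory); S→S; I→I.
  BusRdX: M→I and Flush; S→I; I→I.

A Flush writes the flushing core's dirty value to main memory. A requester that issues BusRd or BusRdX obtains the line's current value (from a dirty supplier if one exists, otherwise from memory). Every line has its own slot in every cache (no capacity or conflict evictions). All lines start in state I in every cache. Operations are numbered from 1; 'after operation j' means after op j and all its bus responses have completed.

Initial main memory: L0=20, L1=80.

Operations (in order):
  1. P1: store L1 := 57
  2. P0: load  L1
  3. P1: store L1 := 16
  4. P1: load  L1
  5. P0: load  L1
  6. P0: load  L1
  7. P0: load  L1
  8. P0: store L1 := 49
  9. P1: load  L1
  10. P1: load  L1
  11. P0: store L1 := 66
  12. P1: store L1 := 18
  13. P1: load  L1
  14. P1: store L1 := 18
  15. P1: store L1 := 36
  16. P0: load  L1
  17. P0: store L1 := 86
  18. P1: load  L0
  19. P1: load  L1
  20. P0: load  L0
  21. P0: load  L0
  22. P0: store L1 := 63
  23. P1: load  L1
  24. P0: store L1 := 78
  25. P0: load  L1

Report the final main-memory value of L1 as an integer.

memory[L1] = 63

step 1: P1: store L1 := 57  ⟶  IM  (L1)  txn=BusRdX  M[L1]=80
step 2: P0: load  L1  ⟶  SS  (L1)  txn=BusRd+Flush  M[L1]=57
step 3: P1: store L1 := 16  ⟶  IM  (L1)  txn=BusRdX  M[L1]=57
step 4: P1: load  L1  ⟶  IM  (L1)  txn=∅  M[L1]=57
step 5: P0: load  L1  ⟶  SS  (L1)  txn=BusRd+Flush  M[L1]=16
step 6: P0: load  L1  ⟶  SS  (L1)  txn=∅  M[L1]=16
step 7: P0: load  L1  ⟶  SS  (L1)  txn=∅  M[L1]=16
step 8: P0: store L1 := 49  ⟶  MI  (L1)  txn=BusRdX  M[L1]=16
step 9: P1: load  L1  ⟶  SS  (L1)  txn=BusRd+Flush  M[L1]=49
step 10: P1: load  L1  ⟶  SS  (L1)  txn=∅  M[L1]=49
step 11: P0: store L1 := 66  ⟶  MI  (L1)  txn=BusRdX  M[L1]=49
step 12: P1: store L1 := 18  ⟶  IM  (L1)  txn=BusRdX+Flush  M[L1]=66
step 13: P1: load  L1  ⟶  IM  (L1)  txn=∅  M[L1]=66
step 14: P1: store L1 := 18  ⟶  IM  (L1)  txn=∅  M[L1]=66
step 15: P1: store L1 := 36  ⟶  IM  (L1)  txn=∅  M[L1]=66
step 16: P0: load  L1  ⟶  SS  (L1)  txn=BusRd+Flush  M[L1]=36
step 17: P0: store L1 := 86  ⟶  MI  (L1)  txn=BusRdX  M[L1]=36
step 18: P1: load  L0  ⟶  IS  (L0)  txn=BusRd  M[L0]=20
step 19: P1: load  L1  ⟶  SS  (L1)  txn=BusRd+Flush  M[L1]=86
step 20: P0: load  L0  ⟶  SS  (L0)  txn=BusRd  M[L0]=20
step 21: P0: load  L0  ⟶  SS  (L0)  txn=∅  M[L0]=20
step 22: P0: store L1 := 63  ⟶  MI  (L1)  txn=BusRdX  M[L1]=86
step 23: P1: load  L1  ⟶  SS  (L1)  txn=BusRd+Flush  M[L1]=63
step 24: P0: store L1 := 78  ⟶  MI  (L1)  txn=BusRdX  M[L1]=63
step 25: P0: load  L1  ⟶  MI  (L1)  txn=∅  M[L1]=63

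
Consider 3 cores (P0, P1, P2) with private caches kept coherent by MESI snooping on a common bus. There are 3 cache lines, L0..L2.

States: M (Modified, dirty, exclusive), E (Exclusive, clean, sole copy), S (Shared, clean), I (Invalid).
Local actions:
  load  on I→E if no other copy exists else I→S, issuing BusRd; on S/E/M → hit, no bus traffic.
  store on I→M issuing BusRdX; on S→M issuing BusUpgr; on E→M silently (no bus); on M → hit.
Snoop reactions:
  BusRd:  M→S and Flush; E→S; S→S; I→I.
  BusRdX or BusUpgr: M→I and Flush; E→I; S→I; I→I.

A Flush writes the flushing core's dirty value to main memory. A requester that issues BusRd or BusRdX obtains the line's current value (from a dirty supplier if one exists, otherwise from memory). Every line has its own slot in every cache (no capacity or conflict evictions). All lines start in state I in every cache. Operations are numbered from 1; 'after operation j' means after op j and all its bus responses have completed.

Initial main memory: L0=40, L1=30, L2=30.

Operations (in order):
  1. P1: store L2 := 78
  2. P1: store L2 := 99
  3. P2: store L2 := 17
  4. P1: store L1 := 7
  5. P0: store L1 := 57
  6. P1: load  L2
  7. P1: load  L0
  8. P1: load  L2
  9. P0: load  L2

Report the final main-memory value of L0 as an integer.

  op1 P1: store L2 := 78 → I/M/I on L2; bus BusRdX; mem=30
  op2 P1: store L2 := 99 → I/M/I on L2; bus (none); mem=30
  op3 P2: store L2 := 17 → I/I/M on L2; bus BusRdX Flush; mem=99
  op4 P1: store L1 := 7 → I/M/I on L1; bus BusRdX; mem=30
  op5 P0: store L1 := 57 → M/I/I on L1; bus BusRdX Flush; mem=7
  op6 P1: load  L2 → I/S/S on L2; bus BusRd Flush; mem=17
  op7 P1: load  L0 → I/E/I on L0; bus BusRd; mem=40
  op8 P1: load  L2 → I/S/S on L2; bus (none); mem=17
  op9 P0: load  L2 → S/S/S on L2; bus BusRd; mem=17

memory[L0] = 40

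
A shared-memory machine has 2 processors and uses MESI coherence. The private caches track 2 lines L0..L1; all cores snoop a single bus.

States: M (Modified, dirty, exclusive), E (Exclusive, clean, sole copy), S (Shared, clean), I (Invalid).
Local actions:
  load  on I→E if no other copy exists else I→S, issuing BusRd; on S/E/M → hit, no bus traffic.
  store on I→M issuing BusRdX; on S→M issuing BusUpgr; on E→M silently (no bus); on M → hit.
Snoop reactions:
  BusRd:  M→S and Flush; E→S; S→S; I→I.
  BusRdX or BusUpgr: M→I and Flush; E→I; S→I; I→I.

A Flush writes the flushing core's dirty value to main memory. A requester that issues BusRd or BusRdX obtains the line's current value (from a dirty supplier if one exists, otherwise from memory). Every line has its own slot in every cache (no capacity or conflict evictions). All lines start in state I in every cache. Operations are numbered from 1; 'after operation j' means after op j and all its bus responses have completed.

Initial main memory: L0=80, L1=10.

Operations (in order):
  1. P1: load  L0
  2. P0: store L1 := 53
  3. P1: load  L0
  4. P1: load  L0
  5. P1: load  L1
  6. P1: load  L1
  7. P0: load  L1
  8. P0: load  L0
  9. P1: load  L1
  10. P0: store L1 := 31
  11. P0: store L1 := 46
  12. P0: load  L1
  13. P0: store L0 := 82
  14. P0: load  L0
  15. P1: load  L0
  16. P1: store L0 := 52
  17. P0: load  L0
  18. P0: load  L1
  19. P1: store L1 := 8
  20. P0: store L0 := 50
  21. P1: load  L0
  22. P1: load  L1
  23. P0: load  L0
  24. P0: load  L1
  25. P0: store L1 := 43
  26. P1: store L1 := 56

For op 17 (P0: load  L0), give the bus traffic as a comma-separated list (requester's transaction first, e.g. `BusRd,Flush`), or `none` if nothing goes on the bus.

bus = BusRd,Flush

1. P1: load  L0  bus=[BusRd]  L0: P0=I P1=E  mem[L0]=80
2. P0: store L1 := 53  bus=[BusRdX]  L1: P0=M P1=I  mem[L1]=10
3. P1: load  L0  bus=[-]  L0: P0=I P1=E  mem[L0]=80
4. P1: load  L0  bus=[-]  L0: P0=I P1=E  mem[L0]=80
5. P1: load  L1  bus=[BusRd,Flush]  L1: P0=S P1=S  mem[L1]=53
6. P1: load  L1  bus=[-]  L1: P0=S P1=S  mem[L1]=53
7. P0: load  L1  bus=[-]  L1: P0=S P1=S  mem[L1]=53
8. P0: load  L0  bus=[BusRd]  L0: P0=S P1=S  mem[L0]=80
9. P1: load  L1  bus=[-]  L1: P0=S P1=S  mem[L1]=53
10. P0: store L1 := 31  bus=[BusUpgr]  L1: P0=M P1=I  mem[L1]=53
11. P0: store L1 := 46  bus=[-]  L1: P0=M P1=I  mem[L1]=53
12. P0: load  L1  bus=[-]  L1: P0=M P1=I  mem[L1]=53
13. P0: store L0 := 82  bus=[BusUpgr]  L0: P0=M P1=I  mem[L0]=80
14. P0: load  L0  bus=[-]  L0: P0=M P1=I  mem[L0]=80
15. P1: load  L0  bus=[BusRd,Flush]  L0: P0=S P1=S  mem[L0]=82
16. P1: store L0 := 52  bus=[BusUpgr]  L0: P0=I P1=M  mem[L0]=82
17. P0: load  L0  bus=[BusRd,Flush]  L0: P0=S P1=S  mem[L0]=52
18. P0: load  L1  bus=[-]  L1: P0=M P1=I  mem[L1]=53
19. P1: store L1 := 8  bus=[BusRdX,Flush]  L1: P0=I P1=M  mem[L1]=46
20. P0: store L0 := 50  bus=[BusUpgr]  L0: P0=M P1=I  mem[L0]=52
21. P1: load  L0  bus=[BusRd,Flush]  L0: P0=S P1=S  mem[L0]=50
22. P1: load  L1  bus=[-]  L1: P0=I P1=M  mem[L1]=46
23. P0: load  L0  bus=[-]  L0: P0=S P1=S  mem[L0]=50
24. P0: load  L1  bus=[BusRd,Flush]  L1: P0=S P1=S  mem[L1]=8
25. P0: store L1 := 43  bus=[BusUpgr]  L1: P0=M P1=I  mem[L1]=8
26. P1: store L1 := 56  bus=[BusRdX,Flush]  L1: P0=I P1=M  mem[L1]=43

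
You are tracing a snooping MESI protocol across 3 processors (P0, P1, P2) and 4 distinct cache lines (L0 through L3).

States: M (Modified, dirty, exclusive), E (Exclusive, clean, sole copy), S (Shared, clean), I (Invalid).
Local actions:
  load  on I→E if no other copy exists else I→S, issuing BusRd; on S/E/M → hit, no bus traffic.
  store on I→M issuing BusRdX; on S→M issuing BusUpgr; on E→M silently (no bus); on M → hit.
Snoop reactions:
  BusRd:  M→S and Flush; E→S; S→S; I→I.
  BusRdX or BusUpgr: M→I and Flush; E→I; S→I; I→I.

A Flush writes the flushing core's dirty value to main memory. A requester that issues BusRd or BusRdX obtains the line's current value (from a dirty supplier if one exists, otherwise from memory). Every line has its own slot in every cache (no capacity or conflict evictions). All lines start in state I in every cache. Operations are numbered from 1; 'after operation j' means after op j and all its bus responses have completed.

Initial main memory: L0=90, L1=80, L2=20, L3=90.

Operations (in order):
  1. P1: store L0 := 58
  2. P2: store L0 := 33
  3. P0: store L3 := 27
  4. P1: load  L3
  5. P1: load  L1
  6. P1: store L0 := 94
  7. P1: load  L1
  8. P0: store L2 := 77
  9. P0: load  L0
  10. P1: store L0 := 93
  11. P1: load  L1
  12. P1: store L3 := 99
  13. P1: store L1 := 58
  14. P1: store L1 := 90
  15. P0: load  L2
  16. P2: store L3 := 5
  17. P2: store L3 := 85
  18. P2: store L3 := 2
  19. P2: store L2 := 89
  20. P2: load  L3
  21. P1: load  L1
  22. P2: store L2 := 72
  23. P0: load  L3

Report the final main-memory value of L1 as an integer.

step 1: P1: store L0 := 58  ⟶  IMI  (L0)  txn=BusRdX  M[L0]=90
step 2: P2: store L0 := 33  ⟶  IIM  (L0)  txn=BusRdX+Flush  M[L0]=58
step 3: P0: store L3 := 27  ⟶  MII  (L3)  txn=BusRdX  M[L3]=90
step 4: P1: load  L3  ⟶  SSI  (L3)  txn=BusRd+Flush  M[L3]=27
step 5: P1: load  L1  ⟶  IEI  (L1)  txn=BusRd  M[L1]=80
step 6: P1: store L0 := 94  ⟶  IMI  (L0)  txn=BusRdX+Flush  M[L0]=33
step 7: P1: load  L1  ⟶  IEI  (L1)  txn=∅  M[L1]=80
step 8: P0: store L2 := 77  ⟶  MII  (L2)  txn=BusRdX  M[L2]=20
step 9: P0: load  L0  ⟶  SSI  (L0)  txn=BusRd+Flush  M[L0]=94
step 10: P1: store L0 := 93  ⟶  IMI  (L0)  txn=BusUpgr  M[L0]=94
step 11: P1: load  L1  ⟶  IEI  (L1)  txn=∅  M[L1]=80
step 12: P1: store L3 := 99  ⟶  IMI  (L3)  txn=BusUpgr  M[L3]=27
step 13: P1: store L1 := 58  ⟶  IMI  (L1)  txn=∅  M[L1]=80
step 14: P1: store L1 := 90  ⟶  IMI  (L1)  txn=∅  M[L1]=80
step 15: P0: load  L2  ⟶  MII  (L2)  txn=∅  M[L2]=20
step 16: P2: store L3 := 5  ⟶  IIM  (L3)  txn=BusRdX+Flush  M[L3]=99
step 17: P2: store L3 := 85  ⟶  IIM  (L3)  txn=∅  M[L3]=99
step 18: P2: store L3 := 2  ⟶  IIM  (L3)  txn=∅  M[L3]=99
step 19: P2: store L2 := 89  ⟶  IIM  (L2)  txn=BusRdX+Flush  M[L2]=77
step 20: P2: load  L3  ⟶  IIM  (L3)  txn=∅  M[L3]=99
step 21: P1: load  L1  ⟶  IMI  (L1)  txn=∅  M[L1]=80
step 22: P2: store L2 := 72  ⟶  IIM  (L2)  txn=∅  M[L2]=77
step 23: P0: load  L3  ⟶  SIS  (L3)  txn=BusRd+Flush  M[L3]=2

memory[L1] = 80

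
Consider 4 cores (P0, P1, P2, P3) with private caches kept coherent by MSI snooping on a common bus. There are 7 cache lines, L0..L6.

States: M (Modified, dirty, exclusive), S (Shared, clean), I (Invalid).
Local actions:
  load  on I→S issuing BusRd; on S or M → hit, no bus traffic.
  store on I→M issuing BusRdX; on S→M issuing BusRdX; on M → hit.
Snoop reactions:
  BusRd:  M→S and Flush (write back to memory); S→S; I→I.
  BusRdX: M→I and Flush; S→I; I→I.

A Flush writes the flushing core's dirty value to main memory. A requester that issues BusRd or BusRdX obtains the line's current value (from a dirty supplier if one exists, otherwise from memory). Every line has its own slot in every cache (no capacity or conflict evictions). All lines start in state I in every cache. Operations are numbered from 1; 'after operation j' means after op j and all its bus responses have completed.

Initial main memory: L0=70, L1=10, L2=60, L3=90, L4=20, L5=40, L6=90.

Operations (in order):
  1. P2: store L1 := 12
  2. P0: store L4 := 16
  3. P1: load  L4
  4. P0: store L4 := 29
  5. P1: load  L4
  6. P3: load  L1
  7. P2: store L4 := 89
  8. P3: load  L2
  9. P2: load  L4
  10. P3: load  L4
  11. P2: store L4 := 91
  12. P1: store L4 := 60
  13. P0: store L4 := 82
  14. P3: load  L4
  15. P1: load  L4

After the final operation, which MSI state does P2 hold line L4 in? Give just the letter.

step 1: P2: store L1 := 12  ⟶  IIMI  (L1)  txn=BusRdX  M[L1]=10
step 2: P0: store L4 := 16  ⟶  MIII  (L4)  txn=BusRdX  M[L4]=20
step 3: P1: load  L4  ⟶  SSII  (L4)  txn=BusRd+Flush  M[L4]=16
step 4: P0: store L4 := 29  ⟶  MIII  (L4)  txn=BusRdX  M[L4]=16
step 5: P1: load  L4  ⟶  SSII  (L4)  txn=BusRd+Flush  M[L4]=29
step 6: P3: load  L1  ⟶  IISS  (L1)  txn=BusRd+Flush  M[L1]=12
step 7: P2: store L4 := 89  ⟶  IIMI  (L4)  txn=BusRdX  M[L4]=29
step 8: P3: load  L2  ⟶  IIIS  (L2)  txn=BusRd  M[L2]=60
step 9: P2: load  L4  ⟶  IIMI  (L4)  txn=∅  M[L4]=29
step 10: P3: load  L4  ⟶  IISS  (L4)  txn=BusRd+Flush  M[L4]=89
step 11: P2: store L4 := 91  ⟶  IIMI  (L4)  txn=BusRdX  M[L4]=89
step 12: P1: store L4 := 60  ⟶  IMII  (L4)  txn=BusRdX+Flush  M[L4]=91
step 13: P0: store L4 := 82  ⟶  MIII  (L4)  txn=BusRdX+Flush  M[L4]=60
step 14: P3: load  L4  ⟶  SIIS  (L4)  txn=BusRd+Flush  M[L4]=82
step 15: P1: load  L4  ⟶  SSIS  (L4)  txn=BusRd  M[L4]=82

state = I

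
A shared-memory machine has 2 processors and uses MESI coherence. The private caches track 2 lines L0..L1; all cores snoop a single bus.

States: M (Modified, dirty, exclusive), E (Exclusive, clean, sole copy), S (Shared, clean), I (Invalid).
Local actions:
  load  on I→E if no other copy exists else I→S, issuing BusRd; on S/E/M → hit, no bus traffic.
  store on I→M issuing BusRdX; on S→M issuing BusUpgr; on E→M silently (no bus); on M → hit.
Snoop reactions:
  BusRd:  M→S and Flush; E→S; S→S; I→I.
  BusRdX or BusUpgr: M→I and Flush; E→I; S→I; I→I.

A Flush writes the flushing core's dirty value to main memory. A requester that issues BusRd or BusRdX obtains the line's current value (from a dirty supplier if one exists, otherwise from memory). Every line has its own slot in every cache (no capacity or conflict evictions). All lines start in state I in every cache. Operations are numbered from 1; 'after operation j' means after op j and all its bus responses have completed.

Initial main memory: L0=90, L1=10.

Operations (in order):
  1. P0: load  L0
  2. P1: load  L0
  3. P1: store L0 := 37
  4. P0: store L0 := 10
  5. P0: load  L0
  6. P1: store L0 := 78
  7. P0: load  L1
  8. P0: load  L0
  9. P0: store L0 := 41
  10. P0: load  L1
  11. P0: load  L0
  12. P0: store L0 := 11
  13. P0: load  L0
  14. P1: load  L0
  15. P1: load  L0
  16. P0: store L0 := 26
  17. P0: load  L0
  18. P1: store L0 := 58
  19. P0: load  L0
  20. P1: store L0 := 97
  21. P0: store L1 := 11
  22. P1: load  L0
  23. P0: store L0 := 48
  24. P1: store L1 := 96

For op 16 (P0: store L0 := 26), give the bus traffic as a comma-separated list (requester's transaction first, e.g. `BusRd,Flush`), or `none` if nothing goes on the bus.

1. P0: load  L0  bus=[BusRd]  L0: P0=E P1=I  mem[L0]=90
2. P1: load  L0  bus=[BusRd]  L0: P0=S P1=S  mem[L0]=90
3. P1: store L0 := 37  bus=[BusUpgr]  L0: P0=I P1=M  mem[L0]=90
4. P0: store L0 := 10  bus=[BusRdX,Flush]  L0: P0=M P1=I  mem[L0]=37
5. P0: load  L0  bus=[-]  L0: P0=M P1=I  mem[L0]=37
6. P1: store L0 := 78  bus=[BusRdX,Flush]  L0: P0=I P1=M  mem[L0]=10
7. P0: load  L1  bus=[BusRd]  L1: P0=E P1=I  mem[L1]=10
8. P0: load  L0  bus=[BusRd,Flush]  L0: P0=S P1=S  mem[L0]=78
9. P0: store L0 := 41  bus=[BusUpgr]  L0: P0=M P1=I  mem[L0]=78
10. P0: load  L1  bus=[-]  L1: P0=E P1=I  mem[L1]=10
11. P0: load  L0  bus=[-]  L0: P0=M P1=I  mem[L0]=78
12. P0: store L0 := 11  bus=[-]  L0: P0=M P1=I  mem[L0]=78
13. P0: load  L0  bus=[-]  L0: P0=M P1=I  mem[L0]=78
14. P1: load  L0  bus=[BusRd,Flush]  L0: P0=S P1=S  mem[L0]=11
15. P1: load  L0  bus=[-]  L0: P0=S P1=S  mem[L0]=11
16. P0: store L0 := 26  bus=[BusUpgr]  L0: P0=M P1=I  mem[L0]=11
17. P0: load  L0  bus=[-]  L0: P0=M P1=I  mem[L0]=11
18. P1: store L0 := 58  bus=[BusRdX,Flush]  L0: P0=I P1=M  mem[L0]=26
19. P0: load  L0  bus=[BusRd,Flush]  L0: P0=S P1=S  mem[L0]=58
20. P1: store L0 := 97  bus=[BusUpgr]  L0: P0=I P1=M  mem[L0]=58
21. P0: store L1 := 11  bus=[-]  L1: P0=M P1=I  mem[L1]=10
22. P1: load  L0  bus=[-]  L0: P0=I P1=M  mem[L0]=58
23. P0: store L0 := 48  bus=[BusRdX,Flush]  L0: P0=M P1=I  mem[L0]=97
24. P1: store L1 := 96  bus=[BusRdX,Flush]  L1: P0=I P1=M  mem[L1]=11

bus = BusUpgr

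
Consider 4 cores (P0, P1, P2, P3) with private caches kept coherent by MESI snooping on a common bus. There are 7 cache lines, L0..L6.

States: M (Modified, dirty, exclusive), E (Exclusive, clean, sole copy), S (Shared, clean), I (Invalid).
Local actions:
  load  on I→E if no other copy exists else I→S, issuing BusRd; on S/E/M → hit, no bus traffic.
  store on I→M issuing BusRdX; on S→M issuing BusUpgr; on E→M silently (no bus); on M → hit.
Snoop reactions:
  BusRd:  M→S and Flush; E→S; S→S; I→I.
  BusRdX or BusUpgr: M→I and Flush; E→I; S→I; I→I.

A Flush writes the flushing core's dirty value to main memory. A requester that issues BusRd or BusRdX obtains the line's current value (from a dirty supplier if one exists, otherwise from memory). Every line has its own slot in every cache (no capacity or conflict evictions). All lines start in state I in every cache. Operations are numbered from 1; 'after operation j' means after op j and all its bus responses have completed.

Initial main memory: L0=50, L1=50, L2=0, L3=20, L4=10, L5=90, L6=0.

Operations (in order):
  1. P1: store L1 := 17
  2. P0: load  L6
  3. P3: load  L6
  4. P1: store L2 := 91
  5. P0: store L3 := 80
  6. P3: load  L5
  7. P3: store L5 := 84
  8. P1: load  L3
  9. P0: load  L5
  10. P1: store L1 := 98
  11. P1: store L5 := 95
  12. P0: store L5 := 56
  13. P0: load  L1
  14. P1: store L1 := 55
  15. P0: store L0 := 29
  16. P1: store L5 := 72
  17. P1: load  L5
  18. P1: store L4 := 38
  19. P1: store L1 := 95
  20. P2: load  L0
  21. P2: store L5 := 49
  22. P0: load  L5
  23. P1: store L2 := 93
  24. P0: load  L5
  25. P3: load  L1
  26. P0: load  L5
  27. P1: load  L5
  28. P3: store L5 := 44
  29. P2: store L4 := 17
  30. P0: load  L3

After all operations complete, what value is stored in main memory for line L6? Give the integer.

memory[L6] = 0

1. P1: store L1 := 17  bus=[BusRdX]  L1: P0=I P1=M P2=I P3=I  mem[L1]=50
2. P0: load  L6  bus=[BusRd]  L6: P0=E P1=I P2=I P3=I  mem[L6]=0
3. P3: load  L6  bus=[BusRd]  L6: P0=S P1=I P2=I P3=S  mem[L6]=0
4. P1: store L2 := 91  bus=[BusRdX]  L2: P0=I P1=M P2=I P3=I  mem[L2]=0
5. P0: store L3 := 80  bus=[BusRdX]  L3: P0=M P1=I P2=I P3=I  mem[L3]=20
6. P3: load  L5  bus=[BusRd]  L5: P0=I P1=I P2=I P3=E  mem[L5]=90
7. P3: store L5 := 84  bus=[-]  L5: P0=I P1=I P2=I P3=M  mem[L5]=90
8. P1: load  L3  bus=[BusRd,Flush]  L3: P0=S P1=S P2=I P3=I  mem[L3]=80
9. P0: load  L5  bus=[BusRd,Flush]  L5: P0=S P1=I P2=I P3=S  mem[L5]=84
10. P1: store L1 := 98  bus=[-]  L1: P0=I P1=M P2=I P3=I  mem[L1]=50
11. P1: store L5 := 95  bus=[BusRdX]  L5: P0=I P1=M P2=I P3=I  mem[L5]=84
12. P0: store L5 := 56  bus=[BusRdX,Flush]  L5: P0=M P1=I P2=I P3=I  mem[L5]=95
13. P0: load  L1  bus=[BusRd,Flush]  L1: P0=S P1=S P2=I P3=I  mem[L1]=98
14. P1: store L1 := 55  bus=[BusUpgr]  L1: P0=I P1=M P2=I P3=I  mem[L1]=98
15. P0: store L0 := 29  bus=[BusRdX]  L0: P0=M P1=I P2=I P3=I  mem[L0]=50
16. P1: store L5 := 72  bus=[BusRdX,Flush]  L5: P0=I P1=M P2=I P3=I  mem[L5]=56
17. P1: load  L5  bus=[-]  L5: P0=I P1=M P2=I P3=I  mem[L5]=56
18. P1: store L4 := 38  bus=[BusRdX]  L4: P0=I P1=M P2=I P3=I  mem[L4]=10
19. P1: store L1 := 95  bus=[-]  L1: P0=I P1=M P2=I P3=I  mem[L1]=98
20. P2: load  L0  bus=[BusRd,Flush]  L0: P0=S P1=I P2=S P3=I  mem[L0]=29
21. P2: store L5 := 49  bus=[BusRdX,Flush]  L5: P0=I P1=I P2=M P3=I  mem[L5]=72
22. P0: load  L5  bus=[BusRd,Flush]  L5: P0=S P1=I P2=S P3=I  mem[L5]=49
23. P1: store L2 := 93  bus=[-]  L2: P0=I P1=M P2=I P3=I  mem[L2]=0
24. P0: load  L5  bus=[-]  L5: P0=S P1=I P2=S P3=I  mem[L5]=49
25. P3: load  L1  bus=[BusRd,Flush]  L1: P0=I P1=S P2=I P3=S  mem[L1]=95
26. P0: load  L5  bus=[-]  L5: P0=S P1=I P2=S P3=I  mem[L5]=49
27. P1: load  L5  bus=[BusRd]  L5: P0=S P1=S P2=S P3=I  mem[L5]=49
28. P3: store L5 := 44  bus=[BusRdX]  L5: P0=I P1=I P2=I P3=M  mem[L5]=49
29. P2: store L4 := 17  bus=[BusRdX,Flush]  L4: P0=I P1=I P2=M P3=I  mem[L4]=38
30. P0: load  L3  bus=[-]  L3: P0=S P1=S P2=I P3=I  mem[L3]=80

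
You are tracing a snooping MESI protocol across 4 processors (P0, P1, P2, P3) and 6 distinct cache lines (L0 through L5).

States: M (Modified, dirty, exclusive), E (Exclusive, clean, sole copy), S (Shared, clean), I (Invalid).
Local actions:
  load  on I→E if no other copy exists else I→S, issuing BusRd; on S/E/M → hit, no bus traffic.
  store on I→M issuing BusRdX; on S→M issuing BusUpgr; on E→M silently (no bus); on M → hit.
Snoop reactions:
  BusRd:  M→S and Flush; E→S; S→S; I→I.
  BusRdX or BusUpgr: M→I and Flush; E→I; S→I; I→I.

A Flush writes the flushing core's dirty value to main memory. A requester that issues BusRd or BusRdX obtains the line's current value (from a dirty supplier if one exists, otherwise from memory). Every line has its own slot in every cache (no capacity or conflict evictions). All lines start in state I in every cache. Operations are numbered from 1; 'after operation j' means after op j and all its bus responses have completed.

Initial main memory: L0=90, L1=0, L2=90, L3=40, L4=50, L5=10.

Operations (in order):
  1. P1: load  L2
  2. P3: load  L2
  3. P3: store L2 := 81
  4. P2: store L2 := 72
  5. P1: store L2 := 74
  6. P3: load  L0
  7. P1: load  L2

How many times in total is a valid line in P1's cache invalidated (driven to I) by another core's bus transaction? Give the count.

  op1 P1: load  L2 → I/E/I/I on L2; bus BusRd; mem=90
  op2 P3: load  L2 → I/S/I/S on L2; bus BusRd; mem=90
  op3 P3: store L2 := 81 → I/I/I/M on L2; bus BusUpgr; mem=90
  op4 P2: store L2 := 72 → I/I/M/I on L2; bus BusRdX Flush; mem=81
  op5 P1: store L2 := 74 → I/M/I/I on L2; bus BusRdX Flush; mem=72
  op6 P3: load  L0 → I/I/I/E on L0; bus BusRd; mem=90
  op7 P1: load  L2 → I/M/I/I on L2; bus (none); mem=72

invalidations = 1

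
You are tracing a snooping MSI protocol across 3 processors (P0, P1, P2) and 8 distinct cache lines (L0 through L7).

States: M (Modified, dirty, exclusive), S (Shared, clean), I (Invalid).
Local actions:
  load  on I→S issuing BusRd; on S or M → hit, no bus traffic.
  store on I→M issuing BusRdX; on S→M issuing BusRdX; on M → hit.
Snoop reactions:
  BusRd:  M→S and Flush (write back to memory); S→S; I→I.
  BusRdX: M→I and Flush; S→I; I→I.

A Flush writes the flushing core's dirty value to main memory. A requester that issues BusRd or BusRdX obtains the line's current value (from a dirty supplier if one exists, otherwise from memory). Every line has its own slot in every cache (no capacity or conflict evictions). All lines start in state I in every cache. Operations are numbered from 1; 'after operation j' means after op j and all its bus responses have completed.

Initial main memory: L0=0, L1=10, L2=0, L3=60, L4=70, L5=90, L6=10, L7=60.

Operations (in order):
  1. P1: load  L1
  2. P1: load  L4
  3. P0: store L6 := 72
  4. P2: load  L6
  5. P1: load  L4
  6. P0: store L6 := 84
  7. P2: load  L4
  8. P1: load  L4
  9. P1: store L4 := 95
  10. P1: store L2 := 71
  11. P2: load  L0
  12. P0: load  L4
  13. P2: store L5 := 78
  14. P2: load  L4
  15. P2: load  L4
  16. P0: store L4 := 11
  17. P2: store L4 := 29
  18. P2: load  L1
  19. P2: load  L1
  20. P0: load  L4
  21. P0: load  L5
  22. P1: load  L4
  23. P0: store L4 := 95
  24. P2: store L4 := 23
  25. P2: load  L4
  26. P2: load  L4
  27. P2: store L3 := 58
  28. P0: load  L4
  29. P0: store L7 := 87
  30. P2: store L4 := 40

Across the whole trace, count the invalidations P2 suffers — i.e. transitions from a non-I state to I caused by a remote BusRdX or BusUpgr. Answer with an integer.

1. P1: load  L1  bus=[BusRd]  L1: P0=I P1=S P2=I  mem[L1]=10
2. P1: load  L4  bus=[BusRd]  L4: P0=I P1=S P2=I  mem[L4]=70
3. P0: store L6 := 72  bus=[BusRdX]  L6: P0=M P1=I P2=I  mem[L6]=10
4. P2: load  L6  bus=[BusRd,Flush]  L6: P0=S P1=I P2=S  mem[L6]=72
5. P1: load  L4  bus=[-]  L4: P0=I P1=S P2=I  mem[L4]=70
6. P0: store L6 := 84  bus=[BusRdX]  L6: P0=M P1=I P2=I  mem[L6]=72
7. P2: load  L4  bus=[BusRd]  L4: P0=I P1=S P2=S  mem[L4]=70
8. P1: load  L4  bus=[-]  L4: P0=I P1=S P2=S  mem[L4]=70
9. P1: store L4 := 95  bus=[BusRdX]  L4: P0=I P1=M P2=I  mem[L4]=70
10. P1: store L2 := 71  bus=[BusRdX]  L2: P0=I P1=M P2=I  mem[L2]=0
11. P2: load  L0  bus=[BusRd]  L0: P0=I P1=I P2=S  mem[L0]=0
12. P0: load  L4  bus=[BusRd,Flush]  L4: P0=S P1=S P2=I  mem[L4]=95
13. P2: store L5 := 78  bus=[BusRdX]  L5: P0=I P1=I P2=M  mem[L5]=90
14. P2: load  L4  bus=[BusRd]  L4: P0=S P1=S P2=S  mem[L4]=95
15. P2: load  L4  bus=[-]  L4: P0=S P1=S P2=S  mem[L4]=95
16. P0: store L4 := 11  bus=[BusRdX]  L4: P0=M P1=I P2=I  mem[L4]=95
17. P2: store L4 := 29  bus=[BusRdX,Flush]  L4: P0=I P1=I P2=M  mem[L4]=11
18. P2: load  L1  bus=[BusRd]  L1: P0=I P1=S P2=S  mem[L1]=10
19. P2: load  L1  bus=[-]  L1: P0=I P1=S P2=S  mem[L1]=10
20. P0: load  L4  bus=[BusRd,Flush]  L4: P0=S P1=I P2=S  mem[L4]=29
21. P0: load  L5  bus=[BusRd,Flush]  L5: P0=S P1=I P2=S  mem[L5]=78
22. P1: load  L4  bus=[BusRd]  L4: P0=S P1=S P2=S  mem[L4]=29
23. P0: store L4 := 95  bus=[BusRdX]  L4: P0=M P1=I P2=I  mem[L4]=29
24. P2: store L4 := 23  bus=[BusRdX,Flush]  L4: P0=I P1=I P2=M  mem[L4]=95
25. P2: load  L4  bus=[-]  L4: P0=I P1=I P2=M  mem[L4]=95
26. P2: load  L4  bus=[-]  L4: P0=I P1=I P2=M  mem[L4]=95
27. P2: store L3 := 58  bus=[BusRdX]  L3: P0=I P1=I P2=M  mem[L3]=60
28. P0: load  L4  bus=[BusRd,Flush]  L4: P0=S P1=I P2=S  mem[L4]=23
29. P0: store L7 := 87  bus=[BusRdX]  L7: P0=M P1=I P2=I  mem[L7]=60
30. P2: store L4 := 40  bus=[BusRdX]  L4: P0=I P1=I P2=M  mem[L4]=23

invalidations = 4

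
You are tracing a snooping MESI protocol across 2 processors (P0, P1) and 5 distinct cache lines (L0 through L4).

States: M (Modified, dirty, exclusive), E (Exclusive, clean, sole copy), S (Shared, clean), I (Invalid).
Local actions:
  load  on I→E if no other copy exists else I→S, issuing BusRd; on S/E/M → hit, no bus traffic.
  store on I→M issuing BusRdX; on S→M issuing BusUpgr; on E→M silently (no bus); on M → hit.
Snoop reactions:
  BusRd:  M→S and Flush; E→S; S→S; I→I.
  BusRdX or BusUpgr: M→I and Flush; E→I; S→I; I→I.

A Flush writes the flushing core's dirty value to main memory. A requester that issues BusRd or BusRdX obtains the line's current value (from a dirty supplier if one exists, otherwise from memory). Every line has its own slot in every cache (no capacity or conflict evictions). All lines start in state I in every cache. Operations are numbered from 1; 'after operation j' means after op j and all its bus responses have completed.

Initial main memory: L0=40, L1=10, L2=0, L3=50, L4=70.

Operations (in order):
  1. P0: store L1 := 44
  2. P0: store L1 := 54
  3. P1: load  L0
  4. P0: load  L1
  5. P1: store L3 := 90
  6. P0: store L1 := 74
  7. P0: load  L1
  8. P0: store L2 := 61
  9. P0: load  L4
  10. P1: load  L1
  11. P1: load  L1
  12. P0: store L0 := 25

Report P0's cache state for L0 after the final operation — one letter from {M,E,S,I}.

state = M

step 1: P0: store L1 := 44  ⟶  MI  (L1)  txn=BusRdX  M[L1]=10
step 2: P0: store L1 := 54  ⟶  MI  (L1)  txn=∅  M[L1]=10
step 3: P1: load  L0  ⟶  IE  (L0)  txn=BusRd  M[L0]=40
step 4: P0: load  L1  ⟶  MI  (L1)  txn=∅  M[L1]=10
step 5: P1: store L3 := 90  ⟶  IM  (L3)  txn=BusRdX  M[L3]=50
step 6: P0: store L1 := 74  ⟶  MI  (L1)  txn=∅  M[L1]=10
step 7: P0: load  L1  ⟶  MI  (L1)  txn=∅  M[L1]=10
step 8: P0: store L2 := 61  ⟶  MI  (L2)  txn=BusRdX  M[L2]=0
step 9: P0: load  L4  ⟶  EI  (L4)  txn=BusRd  M[L4]=70
step 10: P1: load  L1  ⟶  SS  (L1)  txn=BusRd+Flush  M[L1]=74
step 11: P1: load  L1  ⟶  SS  (L1)  txn=∅  M[L1]=74
step 12: P0: store L0 := 25  ⟶  MI  (L0)  txn=BusRdX  M[L0]=40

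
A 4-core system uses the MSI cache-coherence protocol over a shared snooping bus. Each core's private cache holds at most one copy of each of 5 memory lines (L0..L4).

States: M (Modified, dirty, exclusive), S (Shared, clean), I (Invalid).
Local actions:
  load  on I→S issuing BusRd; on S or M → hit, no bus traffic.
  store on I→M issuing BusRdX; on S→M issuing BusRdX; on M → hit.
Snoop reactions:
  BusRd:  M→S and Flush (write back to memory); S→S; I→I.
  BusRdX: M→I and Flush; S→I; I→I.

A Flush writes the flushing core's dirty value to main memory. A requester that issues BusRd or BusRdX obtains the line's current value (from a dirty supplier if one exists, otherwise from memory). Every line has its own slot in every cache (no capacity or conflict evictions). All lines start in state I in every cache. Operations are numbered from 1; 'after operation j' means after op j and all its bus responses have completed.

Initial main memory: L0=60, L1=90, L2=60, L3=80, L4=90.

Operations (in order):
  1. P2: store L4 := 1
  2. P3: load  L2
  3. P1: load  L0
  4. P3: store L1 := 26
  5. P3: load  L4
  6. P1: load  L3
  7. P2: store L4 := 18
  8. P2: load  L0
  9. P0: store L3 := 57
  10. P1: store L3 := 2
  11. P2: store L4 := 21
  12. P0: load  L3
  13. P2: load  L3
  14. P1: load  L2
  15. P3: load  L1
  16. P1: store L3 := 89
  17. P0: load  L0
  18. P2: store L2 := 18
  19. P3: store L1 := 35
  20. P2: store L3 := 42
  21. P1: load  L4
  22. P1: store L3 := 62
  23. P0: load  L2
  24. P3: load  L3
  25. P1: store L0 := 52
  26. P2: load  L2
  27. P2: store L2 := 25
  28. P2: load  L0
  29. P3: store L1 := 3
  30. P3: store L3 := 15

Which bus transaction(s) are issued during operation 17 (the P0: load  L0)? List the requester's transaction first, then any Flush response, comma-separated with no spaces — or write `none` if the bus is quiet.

  op1 P2: store L4 := 1 → I/I/M/I on L4; bus BusRdX; mem=90
  op2 P3: load  L2 → I/I/I/S on L2; bus BusRd; mem=60
  op3 P1: load  L0 → I/S/I/I on L0; bus BusRd; mem=60
  op4 P3: store L1 := 26 → I/I/I/M on L1; bus BusRdX; mem=90
  op5 P3: load  L4 → I/I/S/S on L4; bus BusRd Flush; mem=1
  op6 P1: load  L3 → I/S/I/I on L3; bus BusRd; mem=80
  op7 P2: store L4 := 18 → I/I/M/I on L4; bus BusRdX; mem=1
  op8 P2: load  L0 → I/S/S/I on L0; bus BusRd; mem=60
  op9 P0: store L3 := 57 → M/I/I/I on L3; bus BusRdX; mem=80
  op10 P1: store L3 := 2 → I/M/I/I on L3; bus BusRdX Flush; mem=57
  op11 P2: store L4 := 21 → I/I/M/I on L4; bus (none); mem=1
  op12 P0: load  L3 → S/S/I/I on L3; bus BusRd Flush; mem=2
  op13 P2: load  L3 → S/S/S/I on L3; bus BusRd; mem=2
  op14 P1: load  L2 → I/S/I/S on L2; bus BusRd; mem=60
  op15 P3: load  L1 → I/I/I/M on L1; bus (none); mem=90
  op16 P1: store L3 := 89 → I/M/I/I on L3; bus BusRdX; mem=2
  op17 P0: load  L0 → S/S/S/I on L0; bus BusRd; mem=60
  op18 P2: store L2 := 18 → I/I/M/I on L2; bus BusRdX; mem=60
  op19 P3: store L1 := 35 → I/I/I/M on L1; bus (none); mem=90
  op20 P2: store L3 := 42 → I/I/M/I on L3; bus BusRdX Flush; mem=89
  op21 P1: load  L4 → I/S/S/I on L4; bus BusRd Flush; mem=21
  op22 P1: store L3 := 62 → I/M/I/I on L3; bus BusRdX Flush; mem=42
  op23 P0: load  L2 → S/I/S/I on L2; bus BusRd Flush; mem=18
  op24 P3: load  L3 → I/S/I/S on L3; bus BusRd Flush; mem=62
  op25 P1: store L0 := 52 → I/M/I/I on L0; bus BusRdX; mem=60
  op26 P2: load  L2 → S/I/S/I on L2; bus (none); mem=18
  op27 P2: store L2 := 25 → I/I/M/I on L2; bus BusRdX; mem=18
  op28 P2: load  L0 → I/S/S/I on L0; bus BusRd Flush; mem=52
  op29 P3: store L1 := 3 → I/I/I/M on L1; bus (none); mem=90
  op30 P3: store L3 := 15 → I/I/I/M on L3; bus BusRdX; mem=62

bus = BusRd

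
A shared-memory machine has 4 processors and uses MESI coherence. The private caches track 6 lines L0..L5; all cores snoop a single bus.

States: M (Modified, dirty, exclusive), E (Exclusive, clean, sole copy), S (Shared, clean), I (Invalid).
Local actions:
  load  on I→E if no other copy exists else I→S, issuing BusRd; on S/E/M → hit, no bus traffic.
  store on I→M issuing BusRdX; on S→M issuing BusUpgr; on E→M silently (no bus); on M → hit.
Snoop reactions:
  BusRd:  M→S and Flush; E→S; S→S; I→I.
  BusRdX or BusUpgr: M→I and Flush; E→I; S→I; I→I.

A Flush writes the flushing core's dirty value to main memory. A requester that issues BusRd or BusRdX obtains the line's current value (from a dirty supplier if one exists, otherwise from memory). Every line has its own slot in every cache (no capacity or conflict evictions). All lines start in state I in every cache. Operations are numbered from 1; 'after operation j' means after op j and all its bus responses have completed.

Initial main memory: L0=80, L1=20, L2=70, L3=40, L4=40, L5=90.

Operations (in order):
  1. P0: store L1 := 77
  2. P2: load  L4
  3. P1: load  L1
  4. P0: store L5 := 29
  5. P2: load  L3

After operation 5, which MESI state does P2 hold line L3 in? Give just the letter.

step 1: P0: store L1 := 77  ⟶  MIII  (L1)  txn=BusRdX  M[L1]=20
step 2: P2: load  L4  ⟶  IIEI  (L4)  txn=BusRd  M[L4]=40
step 3: P1: load  L1  ⟶  SSII  (L1)  txn=BusRd+Flush  M[L1]=77
step 4: P0: store L5 := 29  ⟶  MIII  (L5)  txn=BusRdX  M[L5]=90
step 5: P2: load  L3  ⟶  IIEI  (L3)  txn=BusRd  M[L3]=40

state = E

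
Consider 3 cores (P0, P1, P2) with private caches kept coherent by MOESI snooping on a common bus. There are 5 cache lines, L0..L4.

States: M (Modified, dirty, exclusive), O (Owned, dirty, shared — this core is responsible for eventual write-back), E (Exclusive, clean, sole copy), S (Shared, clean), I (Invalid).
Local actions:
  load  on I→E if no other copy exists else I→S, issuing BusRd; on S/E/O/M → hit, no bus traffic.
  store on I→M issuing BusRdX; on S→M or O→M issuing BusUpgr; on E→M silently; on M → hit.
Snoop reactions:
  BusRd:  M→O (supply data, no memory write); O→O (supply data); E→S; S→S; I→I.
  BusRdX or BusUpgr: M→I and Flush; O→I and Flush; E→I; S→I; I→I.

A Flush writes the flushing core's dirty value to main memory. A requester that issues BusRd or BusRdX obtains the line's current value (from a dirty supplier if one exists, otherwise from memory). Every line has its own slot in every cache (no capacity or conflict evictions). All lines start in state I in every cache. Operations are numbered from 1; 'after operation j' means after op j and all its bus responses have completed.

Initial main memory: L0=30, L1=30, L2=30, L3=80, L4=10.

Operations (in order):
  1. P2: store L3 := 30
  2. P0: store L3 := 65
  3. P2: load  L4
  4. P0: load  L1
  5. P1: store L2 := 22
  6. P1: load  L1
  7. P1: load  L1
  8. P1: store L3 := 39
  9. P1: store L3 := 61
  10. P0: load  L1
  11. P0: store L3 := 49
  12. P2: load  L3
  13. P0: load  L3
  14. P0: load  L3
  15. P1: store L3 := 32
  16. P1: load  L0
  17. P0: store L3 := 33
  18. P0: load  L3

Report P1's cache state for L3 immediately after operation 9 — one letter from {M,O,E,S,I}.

state = M

  op1 P2: store L3 := 30 → I/I/M on L3; bus BusRdX; mem=80
  op2 P0: store L3 := 65 → M/I/I on L3; bus BusRdX Flush; mem=30
  op3 P2: load  L4 → I/I/E on L4; bus BusRd; mem=10
  op4 P0: load  L1 → E/I/I on L1; bus BusRd; mem=30
  op5 P1: store L2 := 22 → I/M/I on L2; bus BusRdX; mem=30
  op6 P1: load  L1 → S/S/I on L1; bus BusRd; mem=30
  op7 P1: load  L1 → S/S/I on L1; bus (none); mem=30
  op8 P1: store L3 := 39 → I/M/I on L3; bus BusRdX Flush; mem=65
  op9 P1: store L3 := 61 → I/M/I on L3; bus (none); mem=65
  op10 P0: load  L1 → S/S/I on L1; bus (none); mem=30
  op11 P0: store L3 := 49 → M/I/I on L3; bus BusRdX Flush; mem=61
  op12 P2: load  L3 → O/I/S on L3; bus BusRd; mem=61
  op13 P0: load  L3 → O/I/S on L3; bus (none); mem=61
  op14 P0: load  L3 → O/I/S on L3; bus (none); mem=61
  op15 P1: store L3 := 32 → I/M/I on L3; bus BusRdX Flush; mem=49
  op16 P1: load  L0 → I/E/I on L0; bus BusRd; mem=30
  op17 P0: store L3 := 33 → M/I/I on L3; bus BusRdX Flush; mem=32
  op18 P0: load  L3 → M/I/I on L3; bus (none); mem=32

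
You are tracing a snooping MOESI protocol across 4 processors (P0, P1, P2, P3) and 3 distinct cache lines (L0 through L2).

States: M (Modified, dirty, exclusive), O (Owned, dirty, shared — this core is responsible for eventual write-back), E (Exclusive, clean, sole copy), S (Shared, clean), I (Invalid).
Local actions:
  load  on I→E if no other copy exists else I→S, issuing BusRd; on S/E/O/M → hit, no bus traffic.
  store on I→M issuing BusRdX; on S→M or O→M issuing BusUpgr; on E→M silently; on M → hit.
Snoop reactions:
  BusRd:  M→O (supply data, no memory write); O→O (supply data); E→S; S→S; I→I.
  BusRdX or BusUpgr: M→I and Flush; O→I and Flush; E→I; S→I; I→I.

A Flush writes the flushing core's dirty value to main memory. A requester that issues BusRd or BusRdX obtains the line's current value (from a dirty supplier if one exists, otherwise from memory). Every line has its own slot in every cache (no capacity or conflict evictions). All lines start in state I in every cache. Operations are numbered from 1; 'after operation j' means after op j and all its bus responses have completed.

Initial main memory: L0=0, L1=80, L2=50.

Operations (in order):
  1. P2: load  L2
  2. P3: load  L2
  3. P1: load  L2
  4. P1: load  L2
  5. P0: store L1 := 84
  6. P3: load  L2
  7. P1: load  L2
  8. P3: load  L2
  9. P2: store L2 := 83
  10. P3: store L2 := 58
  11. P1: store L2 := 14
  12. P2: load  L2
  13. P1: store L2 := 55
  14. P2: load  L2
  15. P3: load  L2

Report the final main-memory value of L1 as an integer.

memory[L1] = 80

step 1: P2: load  L2  ⟶  IIEI  (L2)  txn=BusRd  M[L2]=50
step 2: P3: load  L2  ⟶  IISS  (L2)  txn=BusRd  M[L2]=50
step 3: P1: load  L2  ⟶  ISSS  (L2)  txn=BusRd  M[L2]=50
step 4: P1: load  L2  ⟶  ISSS  (L2)  txn=∅  M[L2]=50
step 5: P0: store L1 := 84  ⟶  MIII  (L1)  txn=BusRdX  M[L1]=80
step 6: P3: load  L2  ⟶  ISSS  (L2)  txn=∅  M[L2]=50
step 7: P1: load  L2  ⟶  ISSS  (L2)  txn=∅  M[L2]=50
step 8: P3: load  L2  ⟶  ISSS  (L2)  txn=∅  M[L2]=50
step 9: P2: store L2 := 83  ⟶  IIMI  (L2)  txn=BusUpgr  M[L2]=50
step 10: P3: store L2 := 58  ⟶  IIIM  (L2)  txn=BusRdX+Flush  M[L2]=83
step 11: P1: store L2 := 14  ⟶  IMII  (L2)  txn=BusRdX+Flush  M[L2]=58
step 12: P2: load  L2  ⟶  IOSI  (L2)  txn=BusRd  M[L2]=58
step 13: P1: store L2 := 55  ⟶  IMII  (L2)  txn=BusUpgr  M[L2]=58
step 14: P2: load  L2  ⟶  IOSI  (L2)  txn=BusRd  M[L2]=58
step 15: P3: load  L2  ⟶  IOSS  (L2)  txn=BusRd  M[L2]=58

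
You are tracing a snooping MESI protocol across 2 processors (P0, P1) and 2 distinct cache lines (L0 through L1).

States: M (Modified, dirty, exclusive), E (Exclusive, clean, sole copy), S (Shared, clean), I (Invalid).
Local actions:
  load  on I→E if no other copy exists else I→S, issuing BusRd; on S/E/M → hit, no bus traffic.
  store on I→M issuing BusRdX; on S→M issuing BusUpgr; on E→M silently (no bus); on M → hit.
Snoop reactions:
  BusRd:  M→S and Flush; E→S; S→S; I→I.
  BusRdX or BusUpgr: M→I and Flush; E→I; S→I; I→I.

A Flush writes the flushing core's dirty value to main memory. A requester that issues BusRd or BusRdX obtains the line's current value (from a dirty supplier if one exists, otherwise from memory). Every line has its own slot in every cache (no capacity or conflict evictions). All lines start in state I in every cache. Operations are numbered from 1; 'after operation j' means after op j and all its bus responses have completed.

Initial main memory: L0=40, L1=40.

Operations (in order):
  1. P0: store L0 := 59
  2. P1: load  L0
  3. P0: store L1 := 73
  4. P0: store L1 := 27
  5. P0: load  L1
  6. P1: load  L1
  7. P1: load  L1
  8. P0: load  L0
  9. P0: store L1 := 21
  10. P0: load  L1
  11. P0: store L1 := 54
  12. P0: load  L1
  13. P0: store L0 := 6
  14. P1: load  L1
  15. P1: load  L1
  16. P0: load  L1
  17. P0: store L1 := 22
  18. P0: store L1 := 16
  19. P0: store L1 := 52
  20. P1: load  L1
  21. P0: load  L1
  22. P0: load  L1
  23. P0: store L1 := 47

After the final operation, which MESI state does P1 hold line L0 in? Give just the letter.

[1] P0: store L0 := 59 | P0:M(59), P1:I | bus: BusRdX
[2] P1: load  L0 | P0:S(59), P1:S(59) | bus: BusRd,Flush
[3] P0: store L1 := 73 | P0:M(73), P1:I | bus: BusRdX
[4] P0: store L1 := 27 | P0:M(27), P1:I | bus: none
[5] P0: load  L1 | P0:M(27), P1:I | bus: none
[6] P1: load  L1 | P0:S(27), P1:S(27) | bus: BusRd,Flush
[7] P1: load  L1 | P0:S(27), P1:S(27) | bus: none
[8] P0: load  L0 | P0:S(59), P1:S(59) | bus: none
[9] P0: store L1 := 21 | P0:M(21), P1:I | bus: BusUpgr
[10] P0: load  L1 | P0:M(21), P1:I | bus: none
[11] P0: store L1 := 54 | P0:M(54), P1:I | bus: none
[12] P0: load  L1 | P0:M(54), P1:I | bus: none
[13] P0: store L0 := 6 | P0:M(6), P1:I | bus: BusUpgr
[14] P1: load  L1 | P0:S(54), P1:S(54) | bus: BusRd,Flush
[15] P1: load  L1 | P0:S(54), P1:S(54) | bus: none
[16] P0: load  L1 | P0:S(54), P1:S(54) | bus: none
[17] P0: store L1 := 22 | P0:M(22), P1:I | bus: BusUpgr
[18] P0: store L1 := 16 | P0:M(16), P1:I | bus: none
[19] P0: store L1 := 52 | P0:M(52), P1:I | bus: none
[20] P1: load  L1 | P0:S(52), P1:S(52) | bus: BusRd,Flush
[21] P0: load  L1 | P0:S(52), P1:S(52) | bus: none
[22] P0: load  L1 | P0:S(52), P1:S(52) | bus: none
[23] P0: store L1 := 47 | P0:M(47), P1:I | bus: BusUpgr

state = I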